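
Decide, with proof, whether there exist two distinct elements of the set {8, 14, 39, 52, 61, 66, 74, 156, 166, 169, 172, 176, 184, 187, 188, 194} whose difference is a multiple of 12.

Both 8 and 176 leave remainder 8 on division by 12; their difference 168 = 14·12 is a multiple of 12.

Yes: 8 and 176.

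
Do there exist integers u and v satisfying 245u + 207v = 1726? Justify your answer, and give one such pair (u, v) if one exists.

Since gcd(245, 207) = 1, every integer is an integer combination of 245 and 207.
Dividing repeatedly: 245 = 1·207 + 38, 207 = 5·38 + 17, 38 = 2·17 + 4, 17 = 4·4 + 1, 4 = 4·1 + 0.
Working back up the chain: 1 = 17 − 4·4 = 17 − 4·(38 − 2·17) = −4·38 + 9·17 = −4·38 + 9·(207 − 5·38) = 9·207 − 49·38 = 9·207 − 49·(245 − 1·207) = −49·245 + 58·207. So 245·(-49) + 207·58 = 1.
Multiplying through by 1726: u = (-49)·1726 = -84574, v = 58·1726 = 100108 is a solution.
The general solution is u = -84574 + 207k, v = 100108 − 245k; taking k = 409 gives the smaller pair u = 89, v = -97.
Check: 245·89 + 207·(-97) = 21805 − 20079 = 1726. ✓

u = 89, v = -97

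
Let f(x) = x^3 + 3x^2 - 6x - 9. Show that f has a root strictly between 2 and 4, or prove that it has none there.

f(2) = -1 and f(4) = 79, which have opposite signs.
Since f is a polynomial it is continuous on [2, 4].
By the Intermediate Value Theorem f must vanish at some point of (2, 4).

Such a root exists.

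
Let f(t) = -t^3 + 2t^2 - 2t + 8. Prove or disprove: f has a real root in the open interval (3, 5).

Evaluate at the endpoints: f(3) = -7, f(5) = -77 — same sign (negative).
The derivative f'(t) = -3t^2 + 4t - 2 is a quadratic with discriminant 4² − 4·(-3)·(-2) = -8 < 0; it never vanishes, so it is always negative (sign of the leading coefficient).
Hence f is strictly decreasing on ℝ, and in particular on [3, 5]. A strictly monotone function with same-sign endpoint values stays negative on the whole interval, so f has no zero in (3, 5).

No such root exists.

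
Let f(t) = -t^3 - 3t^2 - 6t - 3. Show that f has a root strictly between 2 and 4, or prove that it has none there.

f(2) = -35 and f(4) = -139, both negative.
f'(t) = -3t^2 - 6t - 6 has discriminant (-6)² − 4·(-3)·(-6) = -36 < 0, so f' has no real roots and is negative for every real t.
So f is strictly decreasing; between 2 and 4 its values lie between f(2) = -35 and f(4) = -139, all negative. Therefore f has no root in (2, 4).

No.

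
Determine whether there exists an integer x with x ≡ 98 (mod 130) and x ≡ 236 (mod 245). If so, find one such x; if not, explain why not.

Reduce both congruences modulo 5, which divides 130 and 245: they say x ≡ 98 (mod 5) and x ≡ 236 (mod 5).
However 98 ≡ 3 and 236 ≡ 1 (mod 5), and 3 ≠ 1.
Hence the system has no solution.

No such integer exists.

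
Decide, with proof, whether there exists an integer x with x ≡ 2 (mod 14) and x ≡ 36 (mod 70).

No such integer exists.

Reduce both congruences modulo 14, which divides 14 and 70: they say x ≡ 2 (mod 14) and x ≡ 36 (mod 14).
These are incompatible: 2 − 36 = -34 is not divisible by 14.
So no integer satisfies both congruences.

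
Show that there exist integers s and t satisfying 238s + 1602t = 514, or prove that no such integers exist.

s = 682, t = -101

Every value of 238s + 1602t is a multiple of gcd(238, 1602) = 2; since 2 ∣ 514, solutions exist.
Dividing through by 2 reduces the equation to 119s + 801t = 257.
Run the Euclidean algorithm on 801 and 119: 801 = 6·119 + 87, 119 = 1·87 + 32, 87 = 2·32 + 23, 32 = 1·23 + 9, 23 = 2·9 + 5, 9 = 1·5 + 4, 5 = 1·4 + 1, 4 = 4·1 + 0.
Working back up the chain: 1 = 5 − 1·4 = 5 − (9 − 1·5) = −9 + 2·5 = −9 + 2·(23 − 2·9) = 2·23 − 5·9 = 2·23 − 5·(32 − 1·23) = −5·32 + 7·23 = −5·32 + 7·(87 − 2·32) = 7·87 − 19·32 = 7·87 − 19·(119 − 1·87) = −19·119 + 26·87 = −19·119 + 26·(801 − 6·119) = 26·801 − 175·119. So 119·(-175) + 801·26 = 1.
Multiplying through by 257: s = (-175)·257 = -44975, t = 26·257 = 6682 is a solution.
The general solution is s = -44975 + 801k, t = 6682 − 119k; taking k = 57 gives the smaller pair s = 682, t = -101.
Check: 238·682 + 1602·(-101) = 162316 − 161802 = 514. ✓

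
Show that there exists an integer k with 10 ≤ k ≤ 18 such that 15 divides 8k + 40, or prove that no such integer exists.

k = 10 works, since 8·10 + 40 = 120 = 8·15.

k = 10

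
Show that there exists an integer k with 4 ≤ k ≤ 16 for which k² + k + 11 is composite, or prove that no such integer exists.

At k = 14: 14² + 14 + 11 = 221 = 13·17, which is composite.

k = 14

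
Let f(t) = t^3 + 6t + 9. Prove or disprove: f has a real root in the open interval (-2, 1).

f(-2) = -11 and f(1) = 16, which have opposite signs.
Since f is a polynomial it is continuous on [-2, 1].
By the Intermediate Value Theorem f must vanish at some point of (-2, 1).

Such a root exists.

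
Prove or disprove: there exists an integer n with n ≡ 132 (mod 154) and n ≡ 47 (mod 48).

gcd(154, 48) = 2. If n ≡ 132 (mod 154) and n ≡ 47 (mod 48), then n ≡ 132 (mod 2) and n ≡ 47 (mod 2).
But 132 mod 2 = 0 while 47 mod 2 = 1, a contradiction.
Hence the system has no solution.

No such integer exists.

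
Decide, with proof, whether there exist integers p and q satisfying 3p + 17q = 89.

3 and 17 are coprime, so 3p + 17q ranges over all of ℤ.
Euclidean algorithm: 17 = 5·3 + 2, 3 = 1·2 + 1, 2 = 2·1 + 0.
Back-substituting, 1 = 3 − 1·2 = 3 − (17 − 5·3) = −17 + 6·3; that is, 3·6 + 17·(-1) = 1.
Times 89: 3·534 + 17·(-89) = 89, so (534, -89) solves it.
The general solution is p = 534 + 17k, q = -89 − 3k; taking k = -31 gives the smaller pair p = 7, q = 4.
Indeed 3·7 + 17·4 = 21 + 68 = 89.

p = 7, q = 4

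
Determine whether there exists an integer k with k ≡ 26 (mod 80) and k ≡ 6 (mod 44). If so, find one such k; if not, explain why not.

The moduli are not coprime: gcd(80, 44) = 4. Compatibility requires 4 ∣ (6 − 26) = -20, which holds, so solutions exist.
Put k = 26 + 80t, so we need 80t ≡ 24 (mod 44), equivalently (divide by 4) 20t ≡ 6 (mod 11).
20 ≡ 9 (mod 11), so this reads 9t ≡ 6 (mod 11). Note 9·5 = 45 ≡ 1 (mod 11) (as 45 − 1 = 4·11), so 9⁻¹ ≡ 5.
Therefore t ≡ 5·6 = 30 ≡ 8 (mod 11).
Then k = 26 + 80·8 = 666.
Verify: 666 = 8·80 + 26 and 666 = 15·44 + 6. ✓

k = 666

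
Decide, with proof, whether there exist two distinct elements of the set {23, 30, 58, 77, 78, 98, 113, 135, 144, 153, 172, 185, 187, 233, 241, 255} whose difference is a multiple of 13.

The pair (23, 153) works.

Both 23 and 153 leave remainder 10 on division by 13; their difference 130 = 10·13 is a multiple of 13.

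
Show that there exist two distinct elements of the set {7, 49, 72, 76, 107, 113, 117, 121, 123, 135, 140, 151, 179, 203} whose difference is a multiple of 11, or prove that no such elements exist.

Reduce each element mod 11: 7↦7, 49↦5, 72↦6, 76↦10, 107↦8, 113↦3, 117↦7, 121↦0, 123↦2, 135↦3, 140↦8, 151↦8, 179↦3, 203↦5. The residue 7 repeats (at 7 and 117), and 117 − 7 = 110 = 10·11.

The pair (7, 117) works.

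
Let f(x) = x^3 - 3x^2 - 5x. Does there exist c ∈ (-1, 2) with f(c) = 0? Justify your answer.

Such a root exists.

f(-1) = 1 and f(2) = -14, which have opposite signs.
As a polynomial, f is continuous on every closed interval.
The Intermediate Value Theorem then guarantees some c ∈ (-1, 2) with f(c) = 0.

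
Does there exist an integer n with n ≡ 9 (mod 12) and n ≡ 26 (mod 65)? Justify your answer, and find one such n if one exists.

n = 741

The moduli 12 and 65 are coprime, so by the Chinese Remainder Theorem a unique solution modulo 780 exists.
Any solution of the first congruence is n = 9 + 12t; substituting into the second, 12t ≡ 26 − 9 ≡ 17 (mod 65).
Invert 12 mod 65 by the Euclidean algorithm: 65 = 5·12 + 5, 12 = 2·5 + 2, 5 = 2·2 + 1, 2 = 2·1 + 0; back-substituting, 1 = 5 − 2·2 = 5 − 2·(12 − 2·5) = −2·12 + 5·5 = −2·12 + 5·(65 − 5·12) = 5·65 − 27·12. Hence 12·(-27) ≡ 1, so 12⁻¹ ≡ -27 ≡ 38 (mod 65).
Multiplying by 38: t ≡ 38·17 = 646 ≡ 61 (mod 65).
With t = 61: n = 9 + 12·61 = 741.
Verify: 741 = 61·12 + 9 and 741 = 11·65 + 26. ✓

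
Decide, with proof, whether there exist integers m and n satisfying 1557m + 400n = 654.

m = 22, n = -84

1557 and 400 are coprime, so 1557m + 400n ranges over all of ℤ.
Run the Euclidean algorithm on 1557 and 400: 1557 = 3·400 + 357, 400 = 1·357 + 43, 357 = 8·43 + 13, 43 = 3·13 + 4, 13 = 3·4 + 1, 4 = 4·1 + 0.
Working back up the chain: 1 = 13 − 3·4 = 13 − 3·(43 − 3·13) = −3·43 + 10·13 = −3·43 + 10·(357 − 8·43) = 10·357 − 83·43 = 10·357 − 83·(400 − 1·357) = −83·400 + 93·357 = −83·400 + 93·(1557 − 3·400) = 93·1557 − 362·400. So 1557·93 + 400·(-362) = 1.
Scaling by 654 gives the particular solution (m, n) = (60822, -236748).
Subtracting 152·400 from m and adding 152·1557 to n gives the tidier solution (22, -84).
Check: 1557·22 + 400·(-84) = 34254 − 33600 = 654. ✓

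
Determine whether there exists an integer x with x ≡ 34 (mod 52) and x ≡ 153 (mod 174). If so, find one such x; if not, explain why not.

Both moduli are multiples of 2 = gcd(52, 174), so any solution would satisfy x ≡ 34 and x ≡ 153 modulo 2 simultaneously.
These are incompatible: 34 − 153 = -119 is not divisible by 2.
Therefore no such x exists.

No such integer exists.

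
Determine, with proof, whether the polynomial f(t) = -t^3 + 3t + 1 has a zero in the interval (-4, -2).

f(-4) = 53 and f(-2) = 3, both positive, so a sign-change argument is unavailable; we show f keeps this sign on the whole interval.
Shift to the endpoint -2: with t = -2 − u (0 < u < 2), one computes f(-2 − u) = u^3 + 6u^2 + 9u + 3.
All 4 nonzero coefficients of this polynomial in u are positive; hence for u > 0 the value is a sum of positive terms (the constant 3 among them).
So f is strictly positive on (-4, -2); no root exists in the interval.

No.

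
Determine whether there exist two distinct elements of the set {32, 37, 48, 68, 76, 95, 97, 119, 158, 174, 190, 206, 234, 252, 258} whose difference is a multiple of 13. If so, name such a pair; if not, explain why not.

32 and 97 are such a pair.

Reduce each element mod 13: 32↦6, 37↦11, 48↦9, 68↦3, 76↦11, 95↦4, 97↦6, 119↦2, 158↦2, 174↦5, 190↦8, 206↦11, 234↦0, 252↦5, 258↦11. The residue 6 repeats (at 32 and 97), and 97 − 32 = 65 = 5·13.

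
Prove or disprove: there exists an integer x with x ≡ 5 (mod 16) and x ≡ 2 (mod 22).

gcd(16, 22) = 2. If x ≡ 5 (mod 16) and x ≡ 2 (mod 22), then x ≡ 5 (mod 2) and x ≡ 2 (mod 2).
These are incompatible: 5 − 2 = 3 is not divisible by 2.
Therefore no such x exists.

There is no such integer.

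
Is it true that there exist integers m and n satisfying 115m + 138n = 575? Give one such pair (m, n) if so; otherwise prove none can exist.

Since gcd(115, 138) = 23 and 575 = 23·25, Bézout's identity guarantees a solution.
Dividing through by 23 reduces the equation to 5m + 6n = 25.
Run the Euclidean algorithm on 6 and 5: 6 = 1·5 + 1, 5 = 5·1 + 0.
Unwinding: 1 = 6 − 1·5, i.e. 5·(-1) + 6·1 = 1.
Times 25: 5·(-25) + 6·25 = 25, so (-25, 25) solves it.
Shifting by a multiple of (6, −5) keeps it a solution: m = -25 + 5·6 = 5, n = 25 − 5·5 = 0.
Check: 115·5 + 138·0 = 575 + 0 = 575. ✓

m = 5, n = 0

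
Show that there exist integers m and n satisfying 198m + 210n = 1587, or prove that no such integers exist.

Both 198 and 210 are divisible by gcd(198, 210) = 6, hence so is any combination 198m + 210n.
However 1587 leaves remainder 3 on division by 6.
Hence no integers m, n satisfy the equation.

No, no such integers exist.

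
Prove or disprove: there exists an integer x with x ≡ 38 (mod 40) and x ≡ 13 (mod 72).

gcd(40, 72) = 8. If x ≡ 38 (mod 40) and x ≡ 13 (mod 72), then x ≡ 38 (mod 8) and x ≡ 13 (mod 8).
But 38 mod 8 = 6 while 13 mod 8 = 5, a contradiction.
Therefore no such x exists.

There is no such integer.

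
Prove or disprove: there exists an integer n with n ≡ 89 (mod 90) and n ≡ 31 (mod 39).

gcd(90, 39) = 3. If n ≡ 89 (mod 90) and n ≡ 31 (mod 39), then n ≡ 89 (mod 3) and n ≡ 31 (mod 3).
But 89 mod 3 = 2 while 31 mod 3 = 1, a contradiction.
Therefore no such n exists.

No such integer exists.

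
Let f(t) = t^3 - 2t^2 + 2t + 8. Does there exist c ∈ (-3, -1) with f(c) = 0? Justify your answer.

f(-3) = -43 and f(-1) = 3, which have opposite signs.
f is continuous everywhere (it is a polynomial), in particular on [-3, -1].
By the Intermediate Value Theorem, f takes the value 0 somewhere in the open interval.

Yes, f has a root in the interval.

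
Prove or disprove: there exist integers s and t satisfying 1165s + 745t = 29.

Any value of 1165s + 745t is a multiple of gcd(1165, 745) = 5.
But 29 = 5·5 + 4, so 5 ∤ 29.
So the equation is unsolvable over ℤ.

No, no such integers exist.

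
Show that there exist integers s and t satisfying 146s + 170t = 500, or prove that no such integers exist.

s = 50, t = -40

Since gcd(146, 170) = 2 and 500 = 2·250, Bézout's identity guarantees a solution.
Dividing through by 2 reduces the equation to 73s + 85t = 250.
Euclidean algorithm: 85 = 1·73 + 12, 73 = 6·12 + 1, 12 = 12·1 + 0.
Back-substituting, 1 = 73 − 6·12 = 73 − 6·(85 − 1·73) = −6·85 + 7·73; that is, 73·7 + 85·(-6) = 1.
Times 250: 73·1750 + 85·(-1500) = 250, so (1750, -1500) solves it.
Shifting by a multiple of (85, −73) keeps it a solution: s = 1750 − 20·85 = 50, t = -1500 + 20·73 = -40.
Check: 146·50 + 170·(-40) = 7300 − 6800 = 500. ✓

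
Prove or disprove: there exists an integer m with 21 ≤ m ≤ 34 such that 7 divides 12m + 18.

m = 23

m = 23 works, since 12·23 + 18 = 294 = 42·7.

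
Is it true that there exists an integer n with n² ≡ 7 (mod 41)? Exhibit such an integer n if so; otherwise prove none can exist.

41 is prime, so by Euler's criterion 7 is a square mod 41 iff 7^((41−1)/2) = 7^20 ≡ 1 (mod 41).
Repeated squaring mod 41: 7^2 = 49 ≡ 8; 7^4 ≡ 8² = 64 ≡ 23; 7^8 ≡ 23² = 529 ≡ 37; 7^16 ≡ 37² = 1369 ≡ 16.
Since 20 = 16 + 4, 7^20 ≡ 16 · 23; multiplying out mod 41: 16·23 = 368 ≡ 40. Thus 7^20 ≡ 40 ≡ −1 (mod 41).
By Euler's criterion 7 is a quadratic non-residue mod 41: no n satisfies n² ≡ 7 (mod 41).

There is no such integer.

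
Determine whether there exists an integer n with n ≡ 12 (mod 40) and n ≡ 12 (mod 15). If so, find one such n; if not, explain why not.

n = 12

The moduli are not coprime: gcd(40, 15) = 5. Compatibility requires 5 ∣ (12 − 12) = 0, which holds, so solutions exist.
In fact n = 12 itself already satisfies 12 mod 15 = 12.
Indeed 12 ≡ 12 (mod 40) and 12 ≡ 12 (mod 15).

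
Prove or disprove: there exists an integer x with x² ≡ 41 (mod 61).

Take x = 38. Then 38² = 1444 = 23·61 + 41, so 38² ≡ 41 (mod 61).

x = 38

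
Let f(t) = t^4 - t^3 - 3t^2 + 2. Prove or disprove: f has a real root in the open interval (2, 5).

f(2) = -2 and f(5) = 427, which have opposite signs.
Since f is a polynomial it is continuous on [2, 5].
By the Intermediate Value Theorem, f takes the value 0 somewhere in the open interval.

Such a root exists.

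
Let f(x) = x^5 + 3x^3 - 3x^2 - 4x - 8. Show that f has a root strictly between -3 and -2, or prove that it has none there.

f has no root in that interval.

The endpoint values f(-3) = -347 and f(-2) = -68 are both negative. Claim: f(x) < 0 for every x in (-3, -2).
Shift to the endpoint -2: with x = -2 − u (0 < u < 1), one computes f(-2 − u) = -u^5 - 10u^4 - 43u^3 - 101u^2 - 124u - 68.
All 6 nonzero coefficients of this polynomial in u are negative; hence for u > 0 the value is a sum of negative terms (the constant -68 among them).
So f is strictly negative on (-3, -2); no root exists in the interval.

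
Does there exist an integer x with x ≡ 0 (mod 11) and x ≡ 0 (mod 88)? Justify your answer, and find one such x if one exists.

Here gcd(11, 88) = 11, and both 0 and 0 leave remainder 0 mod 11, so the system is consistent.
In fact x = 0 itself already satisfies 0 mod 88 = 0.
Check: 0 mod 11 = 0, 0 mod 88 = 0. ✓

x = 0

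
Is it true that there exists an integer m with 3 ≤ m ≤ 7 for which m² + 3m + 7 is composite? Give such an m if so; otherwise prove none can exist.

At m = 4: 4² + 3·4 + 7 = 35 = 5·7, which is composite.

m = 4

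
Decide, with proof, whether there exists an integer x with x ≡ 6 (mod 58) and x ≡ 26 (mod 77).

x = 180

The moduli 58 and 77 are coprime, so by the Chinese Remainder Theorem a unique solution modulo 4466 exists.
Write x = 6 + 58t and require 6 + 58t ≡ 26 (mod 77), i.e. 58t ≡ 20 (mod 77).
Invert 58 mod 77 by the Euclidean algorithm: 77 = 1·58 + 19, 58 = 3·19 + 1, 19 = 19·1 + 0; back-substituting, 1 = 58 − 3·19 = 58 − 3·(77 − 1·58) = −3·77 + 4·58. Hence 58·4 ≡ 1, so 58⁻¹ ≡ 4 (mod 77).
Multiplying by 4: t ≡ 4·20 = 80 ≡ 3 (mod 77).
Taking t = 3 gives x = 6 + 58·3 = 180.
Indeed 180 ≡ 6 (mod 58) and 180 ≡ 26 (mod 77).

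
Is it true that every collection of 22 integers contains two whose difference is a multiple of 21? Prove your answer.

True.

Partition the integers by their residue mod 21; there are 21 classes.
Since 22 > 21, two of the 22 integers must share a residue class by the pigeonhole principle; call them a and b.
Then a ≡ b (mod 21), i.e. 21 ∣ (a − b).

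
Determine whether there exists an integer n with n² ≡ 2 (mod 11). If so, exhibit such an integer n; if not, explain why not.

There is no such integer.

Since (11 − n)² ≡ n² (mod 11), it suffices to square n = 0, 1, …, 5: the residues are 0, 1, 4, 9, 5, 3.
So the quadratic residues mod 11 are {0, 1, 3, 4, 5, 9}, and 2 is not among them.
Hence no integer n has n² ≡ 2 (mod 11).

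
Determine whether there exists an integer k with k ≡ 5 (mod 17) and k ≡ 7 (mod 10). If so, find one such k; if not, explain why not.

Since 17 and 10 share no common factor, CRT says the pair of congruences has a solution (unique mod 170).
Write k = 5 + 17t and require 5 + 17t ≡ 7 (mod 10), i.e. 17t ≡ 2 (mod 10).
17 ≡ 7 (mod 10), so this reads 7t ≡ 2 (mod 10). Since 7·3 = 21 = 2·10 + 1, the inverse of 7 mod 10 is 3.
Therefore t ≡ 3·2 = 6 (mod 10).
Taking t = 6 gives k = 5 + 17·6 = 107.
Verify: 107 = 6·17 + 5 and 107 = 10·10 + 7. ✓

k = 107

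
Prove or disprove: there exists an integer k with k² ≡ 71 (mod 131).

Apply Euler's criterion with the prime 131: 71 is a quadratic residue iff 71^65 ≡ 1 (mod 131), and a non-residue iff it is ≡ −1.
Repeated squaring mod 131: 71^2 = 5041 ≡ 63; 71^4 ≡ 63² = 3969 ≡ 39; 71^8 ≡ 39² = 1521 ≡ 80; 71^16 ≡ 80² = 6400 ≡ 112; 71^32 ≡ 112² = 12544 ≡ 99; 71^64 ≡ 99² = 9801 ≡ 107.
Since 65 = 64 + 1, 71^65 ≡ 107 · 71; multiplying out mod 131: 107·71 = 7597 ≡ 130. Thus 71^65 ≡ 130 ≡ −1 (mod 131).
The value −1 means 71 is a non-residue modulo 131, so k² ≡ 71 (mod 131) is impossible.

No such integer exists.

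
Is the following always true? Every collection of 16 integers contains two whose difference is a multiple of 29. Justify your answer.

No; for instance {51, 52, 53, 54, 55, 56, 57, 58, 59, 60, 61, 62, 63, 64, 65, 66} is a counterexample.

Consider the 16 integers 51, 52, …, 66. They lie in distinct residue classes modulo 29, since 16 ≤ 29.
The differences between them range over 1, …, 15, none of which is divisible by 29.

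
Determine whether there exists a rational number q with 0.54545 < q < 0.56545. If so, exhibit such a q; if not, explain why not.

q = 5/9

Scale by 9: the interval becomes (4.90905, 5.08905), which contains the integer 5.
Hence 5/9 is a rational number with 0.54545 < 5/9 < 0.56545.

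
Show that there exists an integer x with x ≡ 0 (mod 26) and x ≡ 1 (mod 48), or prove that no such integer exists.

No, no such integer exists.

Reduce both congruences modulo 2, which divides 26 and 48: they say x ≡ 0 (mod 2) and x ≡ 1 (mod 2).
But 0 mod 2 = 0 while 1 mod 2 = 1, a contradiction.
So no integer satisfies both congruences.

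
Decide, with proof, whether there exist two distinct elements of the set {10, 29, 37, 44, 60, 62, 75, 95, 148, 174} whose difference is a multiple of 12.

Two integers differ by a multiple of 12 exactly when they have the same residue mod 12. The residues are 10↦10, 29↦5, 37↦1, 44↦8, 60↦0, 62↦2, 75↦3, 95↦11, 148↦4, 174↦6.
No residue repeats among the 10 elements, so no pair has difference ≡ 0 (mod 12).

No such pair exists.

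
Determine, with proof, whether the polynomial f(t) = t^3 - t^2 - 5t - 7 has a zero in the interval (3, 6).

f(3) = -4 and f(6) = 143, which have opposite signs.
f is continuous everywhere (it is a polynomial), in particular on [3, 6].
By the Intermediate Value Theorem f must vanish at some point of (3, 6).

Such a root exists.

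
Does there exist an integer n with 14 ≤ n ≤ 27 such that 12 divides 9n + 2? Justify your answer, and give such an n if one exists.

No, no such integer n in that range exists.

At n = 14, 9·14 + 2 = 128 ≡ 8 (mod 12), and each step in n adds 9, giving residues 8, 5, 2, 11, 8, 5, 2, 11, 8, 5, 2, 11, 8, 5 for n = 14, 15, …, 27.
Since 0 is absent from this list, 12 ∤ 9n + 2 for every n with 14 ≤ n ≤ 27.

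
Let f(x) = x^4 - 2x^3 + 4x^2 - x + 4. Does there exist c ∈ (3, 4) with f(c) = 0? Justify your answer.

The endpoint values f(3) = 64 and f(4) = 192 are both positive. Claim: f(x) > 0 for every x in (3, 4).
Shift to the endpoint 3: with x = 3 + u (0 < u < 1), one computes f(3 + u) = u^4 + 10u^3 + 40u^2 + 77u + 64.
All 5 nonzero coefficients of this polynomial in u are positive; hence for u > 0 the value is a sum of positive terms (the constant 64 among them).
Therefore f(x) > 0 throughout (3, 4), and f has no zero there.

No such root exists.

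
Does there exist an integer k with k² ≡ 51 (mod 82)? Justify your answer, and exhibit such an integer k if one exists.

k = 57 works: 57² = 3249, and 3249 − 51 = 3198 = 39·82.

k = 57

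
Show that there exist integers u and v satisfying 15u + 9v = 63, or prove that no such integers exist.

u = 0, v = 7

gcd(15, 9) = 3, and 3 divides 63, so integer solutions exist.
Dividing through by 3 reduces the equation to 5u + 3v = 21.
Euclidean algorithm: 5 = 1·3 + 2, 3 = 1·2 + 1, 2 = 2·1 + 0.
Unwinding: 1 = 3 − 1·2 = 3 − (5 − 1·3) = −5 + 2·3, i.e. 5·(-1) + 3·2 = 1.
Scaling by 21 gives the particular solution (u, v) = (-21, 42).
Shifting by a multiple of (3, −5) keeps it a solution: u = -21 + 7·3 = 0, v = 42 − 7·5 = 7.
Indeed 15·0 + 9·7 = 0 + 63 = 63.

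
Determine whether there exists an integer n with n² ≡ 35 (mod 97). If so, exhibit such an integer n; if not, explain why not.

n = 61

n = 61 works: 61² = 3721, and 3721 − 35 = 3686 = 38·97.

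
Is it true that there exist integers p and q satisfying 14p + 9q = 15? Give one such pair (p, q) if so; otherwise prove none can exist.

p = 3, q = -3

Since gcd(14, 9) = 1, every integer is an integer combination of 14 and 9.
Euclidean algorithm: 14 = 1·9 + 5, 9 = 1·5 + 4, 5 = 1·4 + 1, 4 = 4·1 + 0.
Back-substituting, 1 = 5 − 1·4 = 5 − (9 − 1·5) = −9 + 2·5 = −9 + 2·(14 − 1·9) = 2·14 − 3·9; that is, 14·2 + 9·(-3) = 1.
Times 15: 14·30 + 9·(-45) = 15, so (30, -45) solves it.
Shifting by a multiple of (9, −14) keeps it a solution: p = 30 − 3·9 = 3, q = -45 + 3·14 = -3.
Indeed 14·3 + 9·(-3) = 42 − 27 = 15.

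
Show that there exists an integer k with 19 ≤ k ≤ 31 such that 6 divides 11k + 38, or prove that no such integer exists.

k = 20

At k = 19 the value 247 is not a multiple of 6. At k = 20 we get 11·20 + 38 = 258, and 258 = 6·43.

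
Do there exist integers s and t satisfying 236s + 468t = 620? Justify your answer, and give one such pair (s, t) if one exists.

s = 76, t = -37

gcd(236, 468) = 4, and 4 divides 620, so integer solutions exist.
Dividing through by 4 reduces the equation to 59s + 117t = 155.
Dividing repeatedly: 117 = 1·59 + 58, 59 = 1·58 + 1, 58 = 58·1 + 0.
Working back up the chain: 1 = 59 − 1·58 = 59 − (117 − 1·59) = −117 + 2·59. So 59·2 + 117·(-1) = 1.
Multiplying through by 155: s = 2·155 = 310, t = (-1)·155 = -155 is a solution.
Subtracting 2·117 from s and adding 2·59 to t gives the tidier solution (76, -37).
Indeed 236·76 + 468·(-37) = 17936 − 17316 = 620.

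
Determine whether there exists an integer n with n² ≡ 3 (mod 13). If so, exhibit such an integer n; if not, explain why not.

n = 4

Take n = 4. Then 4² = 16 = 1·13 + 3, so 4² ≡ 3 (mod 13).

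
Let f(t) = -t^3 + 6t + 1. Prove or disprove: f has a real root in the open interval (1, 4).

f(1) = 6 and f(4) = -39, which have opposite signs.
f is continuous everywhere (it is a polynomial), in particular on [1, 4].
By the Intermediate Value Theorem f must vanish at some point of (1, 4).

Such a root exists.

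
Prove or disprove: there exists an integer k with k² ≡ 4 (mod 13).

k = 11 works: 11² = 121, and 121 − 4 = 117 = 9·13.

k = 11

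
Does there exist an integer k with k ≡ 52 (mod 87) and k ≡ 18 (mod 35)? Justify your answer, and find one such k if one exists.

k = 2923

gcd(87, 35) = 1, so the Chinese Remainder Theorem guarantees exactly one residue class mod 3045 satisfying both.
Write k = 52 + 87t and require 52 + 87t ≡ 18 (mod 35), i.e. 87t ≡ 1 (mod 35).
87 ≡ 17 (mod 35), so this reads 17t ≡ 1 (mod 35). Since 17·33 = 561 = 16·35 + 1, the inverse of 17 mod 35 is 33.
Multiplying by 33: t ≡ 33·1 = 33 (mod 35).
With t = 33: k = 52 + 87·33 = 2923.
Indeed 2923 ≡ 52 (mod 87) and 2923 ≡ 18 (mod 35).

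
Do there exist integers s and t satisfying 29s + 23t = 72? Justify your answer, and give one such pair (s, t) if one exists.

s = 12, t = -12

29 and 23 are coprime, so 29s + 23t ranges over all of ℤ.
Run the Euclidean algorithm on 29 and 23: 29 = 1·23 + 6, 23 = 3·6 + 5, 6 = 1·5 + 1, 5 = 5·1 + 0.
Working back up the chain: 1 = 6 − 1·5 = 6 − (23 − 3·6) = −23 + 4·6 = −23 + 4·(29 − 1·23) = 4·29 − 5·23. So 29·4 + 23·(-5) = 1.
Multiplying through by 72: s = 4·72 = 288, t = (-5)·72 = -360 is a solution.
Subtracting 12·23 from s and adding 12·29 to t gives the tidier solution (12, -12).
Indeed 29·12 + 23·(-12) = 348 − 276 = 72.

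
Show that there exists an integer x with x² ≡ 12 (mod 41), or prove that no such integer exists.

No, no such integer exists.

Apply Euler's criterion with the prime 41: 12 is a quadratic residue iff 12^20 ≡ 1 (mod 41), and a non-residue iff it is ≡ −1.
Repeated squaring mod 41: 12^2 = 144 ≡ 21; 12^4 ≡ 21² = 441 ≡ 31; 12^8 ≡ 31² = 961 ≡ 18; 12^16 ≡ 18² = 324 ≡ 37.
Since 20 = 16 + 4, 12^20 ≡ 37 · 31; multiplying out mod 41: 37·31 = 1147 ≡ 40. Thus 12^20 ≡ 40 ≡ −1 (mod 41).
The value −1 means 12 is a non-residue modulo 41, so x² ≡ 12 (mod 41) is impossible.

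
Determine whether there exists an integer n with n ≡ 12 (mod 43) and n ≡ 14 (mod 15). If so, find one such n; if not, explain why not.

n = 614

The moduli 43 and 15 are coprime, so by the Chinese Remainder Theorem a unique solution modulo 645 exists.
Any solution of the first congruence is n = 12 + 43t; substituting into the second, 43t ≡ 14 − 12 ≡ 2 (mod 15).
43 ≡ 13 (mod 15), so this reads 13t ≡ 2 (mod 15). Since 13·7 = 91 = 6·15 + 1, the inverse of 13 mod 15 is 7.
Multiplying by 7: t ≡ 7·2 = 14 (mod 15).
With t = 14: n = 12 + 43·14 = 614.
Verify: 614 = 14·43 + 12 and 614 = 40·15 + 14. ✓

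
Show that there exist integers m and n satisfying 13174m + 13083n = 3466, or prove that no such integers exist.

There are no such integers.

gcd(13174, 13083) = 7, so every integer of the form 13174m + 13083n is a multiple of 7.
However 3466 leaves remainder 1 on division by 7.
So the equation is unsolvable over ℤ.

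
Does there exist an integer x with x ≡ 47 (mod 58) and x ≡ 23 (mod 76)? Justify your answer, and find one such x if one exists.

x = 859

Here gcd(58, 76) = 2, and both 47 and 23 leave remainder 1 mod 2, so the system is consistent.
Write x = 47 + 58t. Then 58t ≡ 23 − 47 ≡ 52 (mod 76); dividing through by 2 gives 29t ≡ 26 (mod 38).
Since 29·21 = 609 = 16·38 + 1, the inverse of 29 mod 38 is 21.
Therefore t ≡ 21·26 = 546 ≡ 14 (mod 38).
Then x = 47 + 58·14 = 859.
Indeed 859 ≡ 47 (mod 58) and 859 ≡ 23 (mod 76).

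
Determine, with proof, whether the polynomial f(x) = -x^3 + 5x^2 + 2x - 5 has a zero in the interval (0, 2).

f(0) = -5 and f(2) = 11, which have opposite signs.
As a polynomial, f is continuous on every closed interval.
By the Intermediate Value Theorem f must vanish at some point of (0, 2).

Such a root exists.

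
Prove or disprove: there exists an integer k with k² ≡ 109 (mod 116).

k = 15

k = 15 works: 15² = 225, and 225 − 109 = 116 = 1·116.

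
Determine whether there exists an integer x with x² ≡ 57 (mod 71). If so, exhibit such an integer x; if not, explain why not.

x = 46 works: 46² = 2116, and 2116 − 57 = 2059 = 29·71.

x = 46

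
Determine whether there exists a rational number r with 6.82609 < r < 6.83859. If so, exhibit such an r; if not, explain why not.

Scale by 6: the interval becomes (40.95654, 41.03154), which contains the integer 41.
So r = 41/6 works: it is a ratio of integers, and dividing 6·6.82609 < 41 < 6·6.83859 through by 6 gives 6.82609 < 41/6 < 6.83859.

r = 41/6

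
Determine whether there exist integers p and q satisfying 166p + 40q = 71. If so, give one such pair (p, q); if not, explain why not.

gcd(166, 40) = 2, so every integer of the form 166p + 40q is a multiple of 2.
But 71 = 2·35 + 1, so 2 ∤ 71.
Therefore 166p + 40q = 71 has no solution in integers.

There are no such integers.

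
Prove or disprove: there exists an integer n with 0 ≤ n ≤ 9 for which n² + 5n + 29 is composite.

At n = 4: 4² + 5·4 + 29 = 65 = 5·13, which is composite.

n = 4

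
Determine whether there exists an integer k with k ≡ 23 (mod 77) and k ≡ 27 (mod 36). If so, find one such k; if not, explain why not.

gcd(77, 36) = 1, so the Chinese Remainder Theorem guarantees exactly one residue class mod 2772 satisfying both.
Write k = 23 + 77t and require 23 + 77t ≡ 27 (mod 36), i.e. 77t ≡ 4 (mod 36).
77 ≡ 5 (mod 36), so this reads 5t ≡ 4 (mod 36). Note 5·29 = 145 ≡ 1 (mod 36) (as 145 − 1 = 4·36), so 5⁻¹ ≡ 29.
Multiplying by 29: t ≡ 29·4 = 116 ≡ 8 (mod 36).
Taking t = 8 gives k = 23 + 77·8 = 639.
Indeed 639 ≡ 23 (mod 77) and 639 ≡ 27 (mod 36).

k = 639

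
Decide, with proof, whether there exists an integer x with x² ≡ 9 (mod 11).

Take x = 8. Then 8² = 64 = 5·11 + 9, so 8² ≡ 9 (mod 11).

x = 8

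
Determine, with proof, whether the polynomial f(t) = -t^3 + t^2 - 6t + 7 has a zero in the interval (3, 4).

Evaluate at the endpoints: f(3) = -29, f(4) = -65 — same sign (negative).
f'(t) = -3t^2 + 2t - 6 has discriminant 2² − 4·(-3)·(-6) = -68 < 0, so f' has no real roots and is negative for every real t.
So f is strictly decreasing; between 3 and 4 its values lie between f(3) = -29 and f(4) = -65, all negative. Therefore f has no root in (3, 4).

f has no root in that interval.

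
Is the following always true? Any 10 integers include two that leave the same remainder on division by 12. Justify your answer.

Take the 10 consecutive integers 41, 42, …, 50: their residues mod 12 are all distinct because 10 ≤ 12.
Hence this collection has no pair with equal remainders mod 12, disproving the claim.

No; for instance {41, 42, 43, 44, 45, 46, 47, 48, 49, 50} is a counterexample.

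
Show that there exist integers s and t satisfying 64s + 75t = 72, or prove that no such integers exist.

64 and 75 are coprime, so 64s + 75t ranges over all of ℤ.
Dividing repeatedly: 75 = 1·64 + 11, 64 = 5·11 + 9, 11 = 1·9 + 2, 9 = 4·2 + 1, 2 = 2·1 + 0.
Unwinding: 1 = 9 − 4·2 = 9 − 4·(11 − 1·9) = −4·11 + 5·9 = −4·11 + 5·(64 − 5·11) = 5·64 − 29·11 = 5·64 − 29·(75 − 1·64) = −29·75 + 34·64, i.e. 64·34 + 75·(-29) = 1.
Scaling by 72 gives the particular solution (s, t) = (2448, -2088).
The general solution is s = 2448 + 75k, t = -2088 − 64k; taking k = -32 gives the smaller pair s = 48, t = -40.
Check: 64·48 + 75·(-40) = 3072 − 3000 = 72. ✓

s = 48, t = -40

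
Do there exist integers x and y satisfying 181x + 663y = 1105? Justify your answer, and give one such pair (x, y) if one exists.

x = 442, y = -119

181 and 663 are coprime, so 181x + 663y ranges over all of ℤ.
Dividing repeatedly: 663 = 3·181 + 120, 181 = 1·120 + 61, 120 = 1·61 + 59, 61 = 1·59 + 2, 59 = 29·2 + 1, 2 = 2·1 + 0.
Back-substituting, 1 = 59 − 29·2 = 59 − 29·(61 − 1·59) = −29·61 + 30·59 = −29·61 + 30·(120 − 1·61) = 30·120 − 59·61 = 30·120 − 59·(181 − 1·120) = −59·181 + 89·120 = −59·181 + 89·(663 − 3·181) = 89·663 − 326·181; that is, 181·(-326) + 663·89 = 1.
Times 1105: 181·(-360230) + 663·98345 = 1105, so (-360230, 98345) solves it.
Shifting by a multiple of (663, −181) keeps it a solution: x = -360230 + 544·663 = 442, y = 98345 − 544·181 = -119.
Indeed 181·442 + 663·(-119) = 80002 − 78897 = 1105.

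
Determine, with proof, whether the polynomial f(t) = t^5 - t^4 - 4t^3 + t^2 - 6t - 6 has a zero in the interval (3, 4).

No such root exists.

f(3) = 39 and f(4) = 498, both positive, so a sign-change argument is unavailable; we show f keeps this sign on the whole interval.
Shift to the endpoint 3: with t = 3 + u (0 < u < 1), one computes f(3 + u) = u^5 + 14u^4 + 74u^3 + 181u^2 + 189u + 39.
All 6 nonzero coefficients of this polynomial in u are positive; hence for u > 0 the value is a sum of positive terms (the constant 39 among them).
So f is strictly positive on (3, 4); no root exists in the interval.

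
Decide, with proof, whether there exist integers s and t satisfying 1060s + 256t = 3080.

Since gcd(1060, 256) = 4 and 3080 = 4·770, Bézout's identity guarantees a solution.
Dividing through by 4 reduces the equation to 265s + 64t = 770.
Euclidean algorithm: 265 = 4·64 + 9, 64 = 7·9 + 1, 9 = 9·1 + 0.
Back-substituting, 1 = 64 − 7·9 = 64 − 7·(265 − 4·64) = −7·265 + 29·64; that is, 265·(-7) + 64·29 = 1.
Times 770: 265·(-5390) + 64·22330 = 770, so (-5390, 22330) solves it.
Adding 85·64 to s and subtracting 85·265 from t gives the tidier solution (50, -195).
Check: 1060·50 + 256·(-195) = 53000 − 49920 = 3080. ✓

s = 50, t = -195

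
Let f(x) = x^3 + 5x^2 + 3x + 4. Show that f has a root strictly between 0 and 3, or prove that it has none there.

No.

The endpoint values f(0) = 4 and f(3) = 85 are both positive. Claim: f(x) > 0 for every x in (0, 3).
Every nonzero coefficient of f(x) = x^3 + 5x^2 + 3x + 4 is positive; for x > 0 each term then has that sign, and the constant term 4 is strictly positive.
Therefore f(x) > 0 throughout (0, 3), and f has no zero there.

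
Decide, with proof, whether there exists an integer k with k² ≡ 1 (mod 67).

Take k = 66. Then 66² = 4356 = 65·67 + 1, so 66² ≡ 1 (mod 67).

k = 66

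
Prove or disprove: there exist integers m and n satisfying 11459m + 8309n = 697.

Any value of 11459m + 8309n is a multiple of gcd(11459, 8309) = 7.
But 697 = 7·99 + 4, so 7 ∤ 697.
Therefore 11459m + 8309n = 697 has no solution in integers.

There are no such integers.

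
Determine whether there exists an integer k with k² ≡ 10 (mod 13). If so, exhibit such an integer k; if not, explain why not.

Take k = 7. Then 7² = 49 = 3·13 + 10, so 7² ≡ 10 (mod 13).

k = 7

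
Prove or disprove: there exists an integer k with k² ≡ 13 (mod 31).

No, no such integer exists.

31 is prime, so by Euler's criterion 13 is a square mod 31 iff 13^((31−1)/2) = 13^15 ≡ 1 (mod 31).
Squaring successively (mod 31): 13^2 = 169 ≡ 14; 13^4 ≡ 14² = 196 ≡ 10; 13^8 ≡ 10² = 100 ≡ 7.
Since 15 = 8 + 4 + 2 + 1, 13^15 ≡ 7 · 10 · 14 · 13; multiplying out mod 31: 7·10 = 70 ≡ 8, then 8·14 = 112 ≡ 19, then 19·13 = 247 ≡ 30. Thus 13^15 ≡ 30 ≡ −1 (mod 31).
The value −1 means 13 is a non-residue modulo 31, so k² ≡ 13 (mod 31) is impossible.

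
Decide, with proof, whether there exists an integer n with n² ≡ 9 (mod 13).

Take n = 10. Then 10² = 100 = 7·13 + 9, so 10² ≡ 9 (mod 13).

n = 10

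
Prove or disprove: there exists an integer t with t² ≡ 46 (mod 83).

Apply Euler's criterion with the prime 83: 46 is a quadratic residue iff 46^41 ≡ 1 (mod 83), and a non-residue iff it is ≡ −1.
Repeated squaring mod 83: 46^2 = 2116 ≡ 41; 46^4 ≡ 41² = 1681 ≡ 21; 46^8 ≡ 21² = 441 ≡ 26; 46^16 ≡ 26² = 676 ≡ 12; 46^32 ≡ 12² = 144 ≡ 61.
Since 41 = 32 + 8 + 1, 46^41 ≡ 61 · 26 · 46; multiplying out mod 83: 61·26 = 1586 ≡ 9, then 9·46 = 414 ≡ 82. Thus 46^41 ≡ 82 ≡ −1 (mod 83).
The value −1 means 46 is a non-residue modulo 83, so t² ≡ 46 (mod 83) is impossible.

No, no such integer exists.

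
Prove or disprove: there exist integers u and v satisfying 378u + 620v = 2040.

Since gcd(378, 620) = 2 and 2040 = 2·1020, Bézout's identity guarantees a solution.
Dividing through by 2 reduces the equation to 189u + 310v = 1020.
Run the Euclidean algorithm on 310 and 189: 310 = 1·189 + 121, 189 = 1·121 + 68, 121 = 1·68 + 53, 68 = 1·53 + 15, 53 = 3·15 + 8, 15 = 1·8 + 7, 8 = 1·7 + 1, 7 = 7·1 + 0.
Unwinding: 1 = 8 − 1·7 = 8 − (15 − 1·8) = −15 + 2·8 = −15 + 2·(53 − 3·15) = 2·53 − 7·15 = 2·53 − 7·(68 − 1·53) = −7·68 + 9·53 = −7·68 + 9·(121 − 1·68) = 9·121 − 16·68 = 9·121 − 16·(189 − 1·121) = −16·189 + 25·121 = −16·189 + 25·(310 − 1·189) = 25·310 − 41·189, i.e. 189·(-41) + 310·25 = 1.
Times 1020: 189·(-41820) + 310·25500 = 1020, so (-41820, 25500) solves it.
The general solution is u = -41820 + 310k, v = 25500 − 189k; taking k = 135 gives the smaller pair u = 30, v = -15.
Indeed 378·30 + 620·(-15) = 11340 − 9300 = 2040.

u = 30, v = -15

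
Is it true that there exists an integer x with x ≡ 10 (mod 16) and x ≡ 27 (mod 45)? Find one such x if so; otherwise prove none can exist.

gcd(16, 45) = 1, so the Chinese Remainder Theorem guarantees exactly one residue class mod 720 satisfying both.
Write x = 10 + 16t and require 10 + 16t ≡ 27 (mod 45), i.e. 16t ≡ 17 (mod 45).
To invert 16 modulo 45: 45 = 2·16 + 13, 16 = 1·13 + 3, 13 = 4·3 + 1, 3 = 3·1 + 0, and unwinding, 1 = 13 − 4·3 = 13 − 4·(16 − 1·13) = −4·16 + 5·13 = −4·16 + 5·(45 − 2·16) = 5·45 − 14·16. Thus 16⁻¹ ≡ -14 ≡ 31 (mod 45).
Therefore t ≡ 31·17 = 527 ≡ 32 (mod 45).
With t = 32: x = 10 + 16·32 = 522.
Verify: 522 = 32·16 + 10 and 522 = 11·45 + 27. ✓

x = 522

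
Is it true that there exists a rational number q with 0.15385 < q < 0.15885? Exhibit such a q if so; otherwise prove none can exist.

q = 3/19

Scale by 19: the interval becomes (2.92315, 3.01815), which contains the integer 3.
So q = 3/19 works: it is a ratio of integers, and dividing 19·0.15385 < 3 < 19·0.15885 through by 19 gives 0.15385 < 3/19 < 0.15885.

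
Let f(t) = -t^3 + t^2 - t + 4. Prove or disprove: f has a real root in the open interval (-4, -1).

No.

Evaluate at the endpoints: f(-4) = 88, f(-1) = 7 — same sign (positive).
f'(t) = -3t^2 + 2t - 1 has discriminant 2² − 4·(-3)·(-1) = -8 < 0, so f' has no real roots and is negative for every real t.
Hence f is strictly decreasing on ℝ, and in particular on [-4, -1]. A strictly monotone function with same-sign endpoint values stays positive on the whole interval, so f has no zero in (-4, -1).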